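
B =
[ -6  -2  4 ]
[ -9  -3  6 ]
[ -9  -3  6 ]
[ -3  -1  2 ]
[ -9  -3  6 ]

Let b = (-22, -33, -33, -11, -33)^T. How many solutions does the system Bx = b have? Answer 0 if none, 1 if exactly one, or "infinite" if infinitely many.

Row reduce the augmented matrix [B | b].
R2 ← R2 − (3/2)·R1: [0, 0, 0, 0]
R3 ← R3 − (3/2)·R1: [0, 0, 0, 0]
R4 ← R4 − (1/2)·R1: [0, 0, 0, 0]
R5 ← R5 − (3/2)·R1: [0, 0, 0, 0]
The echelon form has 1 nonzero rows, and every pivot lies in the first 3 columns, so rank(B) = rank([B|b]) = 1.
The system is consistent.
rank = 1 < 3 unknowns, so there are infinitely many solutions.

infinite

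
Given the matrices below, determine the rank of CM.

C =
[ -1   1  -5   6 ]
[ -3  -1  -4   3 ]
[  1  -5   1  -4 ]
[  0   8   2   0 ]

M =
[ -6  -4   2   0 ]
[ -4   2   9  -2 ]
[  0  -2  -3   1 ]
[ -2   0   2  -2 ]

4

First compute CM:
[[-10,  16,  34, -19],
 [ 16,  18,   3,  -8],
 [ 22, -16, -54,  19],
 [-32,  12,  66, -14]]
Now row reduce the product.
R2 ← R2 + (8/5)·R1: [0, 218/5, 287/5, -192/5]
R3 ← R3 + (11/5)·R1: [0, 96/5, 104/5, -114/5]
R4 ← R4 − (16/5)·R1: [0, -196/5, -214/5, 234/5]
R3 ← R3 − (48/109)·R2: [0, 0, -488/109, -642/109]
R4 ← R4 + (98/109)·R2: [0, 0, 960/109, 1338/109]
R4 ← R4 + (120/61)·R3: [0, 0, 0, 42/61]
4 nonzero rows, so rank(CM) = 4.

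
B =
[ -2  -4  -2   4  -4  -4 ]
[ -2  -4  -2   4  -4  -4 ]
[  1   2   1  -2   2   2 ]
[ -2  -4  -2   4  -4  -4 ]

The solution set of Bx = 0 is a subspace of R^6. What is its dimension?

Row reduce to echelon form.
R2 ← R2 − R1: [0, 0, 0, 0, 0, 0]
R3 ← R3 + (1/2)·R1: [0, 0, 0, 0, 0, 0]
R4 ← R4 − R1: [0, 0, 0, 0, 0, 0]
1 nonzero row, so rank(B) = 1.
B has 6 columns; by rank–nullity, nullity = 6 − 1 = 5.

5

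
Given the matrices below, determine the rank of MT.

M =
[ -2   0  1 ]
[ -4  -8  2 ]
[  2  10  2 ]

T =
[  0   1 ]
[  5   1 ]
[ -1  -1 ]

2

First compute MT:
[[ -1,  -3],
 [-42, -14],
 [ 48,  10]]
Now row reduce the product.
R2 ← R2 − (42)·R1: [0, 112]
R3 ← R3 + (48)·R1: [0, -134]
R3 ← R3 + (67/56)·R2: [0, 0]
2 nonzero rows, so rank(MT) = 2.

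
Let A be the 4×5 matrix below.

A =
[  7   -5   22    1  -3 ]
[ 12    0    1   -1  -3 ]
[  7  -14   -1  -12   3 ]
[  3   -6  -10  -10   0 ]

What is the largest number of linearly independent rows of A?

4

Row reduce to echelon form.
R2 ← R2 − (12/7)·R1: [0, 60/7, -257/7, -19/7, 15/7]
R3 ← R3 − R1: [0, -9, -23, -13, 6]
R4 ← R4 − (3/7)·R1: [0, -27/7, -136/7, -73/7, 9/7]
R3 ← R3 + (21/20)·R2: [0, 0, -1231/20, -317/20, 33/4]
R4 ← R4 + (9/20)·R2: [0, 0, -719/20, -233/20, 9/4]
R4 ← R4 − (719/1231)·R3: [0, 0, 0, -2945/1231, -3162/1231]
Echelon form has 4 nonzero rows, so rank(A) = 4.
The rank gives the maximum number of linearly independent rows: 4.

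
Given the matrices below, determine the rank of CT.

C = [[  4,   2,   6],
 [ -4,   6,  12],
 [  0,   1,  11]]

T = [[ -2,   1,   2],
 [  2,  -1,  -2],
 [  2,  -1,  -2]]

1

First compute CT:
[[  8,  -4,  -8],
 [ 44, -22, -44],
 [ 24, -12, -24]]
Now row reduce the product.
R2 ← R2 − (11/2)·R1: [0, 0, 0]
R3 ← R3 − (3)·R1: [0, 0, 0]
1 nonzero row, so rank(CT) = 1.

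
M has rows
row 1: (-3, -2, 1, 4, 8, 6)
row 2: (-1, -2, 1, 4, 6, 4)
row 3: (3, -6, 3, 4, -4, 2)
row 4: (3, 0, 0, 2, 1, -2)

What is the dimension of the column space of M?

Row reduce to echelon form.
R2 ← R2 − (1/3)·R1: [0, -4/3, 2/3, 8/3, 10/3, 2]
R3 ← R3 + R1: [0, -8, 4, 8, 4, 8]
R4 ← R4 + R1: [0, -2, 1, 6, 9, 4]
R3 ← R3 − (6)·R2: [0, 0, 0, -8, -16, -4]
R4 ← R4 − (3/2)·R2: [0, 0, 0, 2, 4, 1]
R4 ← R4 + (1/4)·R3: [0, 0, 0, 0, 0, 0]
Echelon form has 3 nonzero rows, so rank(M) = 3.
The column space has dimension equal to the rank: 3.

3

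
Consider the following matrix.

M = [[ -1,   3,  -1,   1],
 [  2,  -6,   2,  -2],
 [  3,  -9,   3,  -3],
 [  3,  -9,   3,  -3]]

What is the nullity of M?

3

Row reduce to echelon form.
R2 ← R2 + (2)·R1: [0, 0, 0, 0]
R3 ← R3 + (3)·R1: [0, 0, 0, 0]
R4 ← R4 + (3)·R1: [0, 0, 0, 0]
1 nonzero row, so rank(M) = 1.
M has 4 columns; by rank–nullity, nullity = 4 − 1 = 3.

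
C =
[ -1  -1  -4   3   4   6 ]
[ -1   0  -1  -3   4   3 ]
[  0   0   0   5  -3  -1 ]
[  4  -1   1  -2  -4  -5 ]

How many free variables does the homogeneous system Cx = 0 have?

3

Row reduce to echelon form.
R2 ← R2 − R1: [0, 1, 3, -6, 0, -3]
R4 ← R4 + (4)·R1: [0, -5, -15, 10, 12, 19]
R4 ← R4 + (5)·R2: [0, 0, 0, -20, 12, 4]
R4 ← R4 + (4)·R3: [0, 0, 0, 0, 0, 0]
3 nonzero rows, so rank(C) = 3.
C has 6 columns; by rank–nullity, nullity = 6 − 3 = 3.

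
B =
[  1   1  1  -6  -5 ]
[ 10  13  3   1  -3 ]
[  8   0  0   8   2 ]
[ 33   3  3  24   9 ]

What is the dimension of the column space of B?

Row reduce to echelon form.
R2 ← R2 − (10)·R1: [0, 3, -7, 61, 47]
R3 ← R3 − (8)·R1: [0, -8, -8, 56, 42]
R4 ← R4 − (33)·R1: [0, -30, -30, 222, 174]
R3 ← R3 + (8/3)·R2: [0, 0, -80/3, 656/3, 502/3]
R4 ← R4 + (10)·R2: [0, 0, -100, 832, 644]
R4 ← R4 − (15/4)·R3: [0, 0, 0, 12, 33/2]
Echelon form has 4 nonzero rows, so rank(B) = 4.
The column space has dimension equal to the rank: 4.

4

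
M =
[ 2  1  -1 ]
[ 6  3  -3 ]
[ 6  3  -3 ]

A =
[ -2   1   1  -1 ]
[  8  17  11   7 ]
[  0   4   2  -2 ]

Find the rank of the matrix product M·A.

1

First compute MA:
[[  4,  15,  11,   7],
 [ 12,  45,  33,  21],
 [ 12,  45,  33,  21]]
Now row reduce the product.
R2 ← R2 − (3)·R1: [0, 0, 0, 0]
R3 ← R3 − (3)·R1: [0, 0, 0, 0]
1 nonzero row, so rank(MA) = 1.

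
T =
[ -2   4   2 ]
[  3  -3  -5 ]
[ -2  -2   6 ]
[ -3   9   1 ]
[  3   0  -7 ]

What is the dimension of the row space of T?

Row reduce to echelon form.
R2 ← R2 + (3/2)·R1: [0, 3, -2]
R3 ← R3 − R1: [0, -6, 4]
R4 ← R4 − (3/2)·R1: [0, 3, -2]
R5 ← R5 + (3/2)·R1: [0, 6, -4]
R3 ← R3 + (2)·R2: [0, 0, 0]
R4 ← R4 − R2: [0, 0, 0]
R5 ← R5 − (2)·R2: [0, 0, 0]
Echelon form has 2 nonzero rows, so rank(T) = 2.
The row space has dimension equal to the rank: 2.

2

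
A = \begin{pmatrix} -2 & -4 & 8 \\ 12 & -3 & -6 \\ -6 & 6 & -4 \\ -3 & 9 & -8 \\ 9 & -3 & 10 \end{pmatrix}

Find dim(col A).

Row reduce to echelon form.
R2 ← R2 + (6)·R1: [0, -27, 42]
R3 ← R3 − (3)·R1: [0, 18, -28]
R4 ← R4 − (3/2)·R1: [0, 15, -20]
R5 ← R5 + (9/2)·R1: [0, -21, 46]
R3 ← R3 + (2/3)·R2: [0, 0, 0]
R4 ← R4 + (5/9)·R2: [0, 0, 10/3]
R5 ← R5 − (7/9)·R2: [0, 0, 40/3]
Swap R3 ↔ R4
R5 ← R5 − (4)·R3: [0, 0, 0]
Echelon form has 3 nonzero rows, so rank(A) = 3.
The column space has dimension equal to the rank: 3.

3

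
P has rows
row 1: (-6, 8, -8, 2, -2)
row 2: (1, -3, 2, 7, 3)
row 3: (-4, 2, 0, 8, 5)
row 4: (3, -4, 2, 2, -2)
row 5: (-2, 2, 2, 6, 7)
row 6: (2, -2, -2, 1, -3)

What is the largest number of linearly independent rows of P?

5

Row reduce to echelon form.
R2 ← R2 + (1/6)·R1: [0, -5/3, 2/3, 22/3, 8/3]
R3 ← R3 − (2/3)·R1: [0, -10/3, 16/3, 20/3, 19/3]
R4 ← R4 + (1/2)·R1: [0, 0, -2, 3, -3]
R5 ← R5 − (1/3)·R1: [0, -2/3, 14/3, 16/3, 23/3]
R6 ← R6 + (1/3)·R1: [0, 2/3, -14/3, 5/3, -11/3]
R3 ← R3 − (2)·R2: [0, 0, 4, -8, 1]
R5 ← R5 − (2/5)·R2: [0, 0, 22/5, 12/5, 33/5]
R6 ← R6 + (2/5)·R2: [0, 0, -22/5, 23/5, -13/5]
R4 ← R4 + (1/2)·R3: [0, 0, 0, -1, -5/2]
R5 ← R5 − (11/10)·R3: [0, 0, 0, 56/5, 11/2]
R6 ← R6 + (11/10)·R3: [0, 0, 0, -21/5, -3/2]
R5 ← R5 + (56/5)·R4: [0, 0, 0, 0, -45/2]
R6 ← R6 − (21/5)·R4: [0, 0, 0, 0, 9]
R6 ← R6 + (2/5)·R5: [0, 0, 0, 0, 0]
Echelon form has 5 nonzero rows, so rank(P) = 5.
The rank gives the maximum number of linearly independent rows: 5.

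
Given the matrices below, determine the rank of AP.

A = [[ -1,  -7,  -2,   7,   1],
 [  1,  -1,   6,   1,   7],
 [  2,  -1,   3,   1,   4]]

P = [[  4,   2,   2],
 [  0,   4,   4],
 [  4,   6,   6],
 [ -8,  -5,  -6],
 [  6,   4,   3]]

First compute AP:
[[-62, -73, -81],
 [ 62,  57,  49],
 [ 36,  29,  24]]
Now row reduce the product.
R2 ← R2 + R1: [0, -16, -32]
R3 ← R3 + (18/31)·R1: [0, -415/31, -714/31]
R3 ← R3 − (415/496)·R2: [0, 0, 116/31]
3 nonzero rows, so rank(AP) = 3.

3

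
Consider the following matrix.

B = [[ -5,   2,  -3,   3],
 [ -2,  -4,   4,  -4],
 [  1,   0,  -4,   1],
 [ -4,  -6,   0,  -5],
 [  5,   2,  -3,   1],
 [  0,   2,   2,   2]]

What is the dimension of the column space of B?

Row reduce to echelon form.
R2 ← R2 − (2/5)·R1: [0, -24/5, 26/5, -26/5]
R3 ← R3 + (1/5)·R1: [0, 2/5, -23/5, 8/5]
R4 ← R4 − (4/5)·R1: [0, -38/5, 12/5, -37/5]
R5 ← R5 + R1: [0, 4, -6, 4]
R3 ← R3 + (1/12)·R2: [0, 0, -25/6, 7/6]
R4 ← R4 − (19/12)·R2: [0, 0, -35/6, 5/6]
R5 ← R5 + (5/6)·R2: [0, 0, -5/3, -1/3]
R6 ← R6 + (5/12)·R2: [0, 0, 25/6, -1/6]
R4 ← R4 − (7/5)·R3: [0, 0, 0, -4/5]
R5 ← R5 − (2/5)·R3: [0, 0, 0, -4/5]
R6 ← R6 + R3: [0, 0, 0, 1]
R5 ← R5 − R4: [0, 0, 0, 0]
R6 ← R6 + (5/4)·R4: [0, 0, 0, 0]
Echelon form has 4 nonzero rows, so rank(B) = 4.
The column space has dimension equal to the rank: 4.

4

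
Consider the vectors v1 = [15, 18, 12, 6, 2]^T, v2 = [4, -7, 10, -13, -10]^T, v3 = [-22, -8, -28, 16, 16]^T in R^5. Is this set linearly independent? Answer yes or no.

Form the matrix with these vectors as rows and row reduce.
R2 ← R2 − (4/15)·R1: [0, -59/5, 34/5, -73/5, -158/15]
R3 ← R3 + (22/15)·R1: [0, 92/5, -52/5, 124/5, 284/15]
R3 ← R3 + (92/59)·R2: [0, 0, 12/59, 120/59, 148/59]
3 nonzero rows, so the 3 vectors span a space of dimension 3.
Since 3 = 3, the vectors are linearly independent.

yes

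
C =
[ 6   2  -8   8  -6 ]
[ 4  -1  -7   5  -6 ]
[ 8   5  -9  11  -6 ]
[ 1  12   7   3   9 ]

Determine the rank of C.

Row reduce to echelon form.
R2 ← R2 − (2/3)·R1: [0, -7/3, -5/3, -1/3, -2]
R3 ← R3 − (4/3)·R1: [0, 7/3, 5/3, 1/3, 2]
R4 ← R4 − (1/6)·R1: [0, 35/3, 25/3, 5/3, 10]
R3 ← R3 + R2: [0, 0, 0, 0, 0]
R4 ← R4 + (5)·R2: [0, 0, 0, 0, 0]
Echelon form has 2 nonzero rows, so rank(C) = 2.

2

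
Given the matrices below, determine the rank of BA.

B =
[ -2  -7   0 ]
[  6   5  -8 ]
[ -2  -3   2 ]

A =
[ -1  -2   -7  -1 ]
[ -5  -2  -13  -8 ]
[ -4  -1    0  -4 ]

First compute BA:
[[ 37,  18, 105,  58],
 [  1, -14, -107, -14],
 [  9,   8,  53,  18]]
Now row reduce the product.
R2 ← R2 − (1/37)·R1: [0, -536/37, -4064/37, -576/37]
R3 ← R3 − (9/37)·R1: [0, 134/37, 1016/37, 144/37]
R3 ← R3 + (1/4)·R2: [0, 0, 0, 0]
2 nonzero rows, so rank(BA) = 2.

2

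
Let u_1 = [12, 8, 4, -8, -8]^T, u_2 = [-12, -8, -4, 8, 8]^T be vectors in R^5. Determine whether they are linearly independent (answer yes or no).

no

Form the matrix with these vectors as rows and row reduce.
R2 ← R2 + R1: [0, 0, 0, 0, 0]
1 nonzero row, so the 2 vectors span a space of dimension 1.
Since 1 < 2, the vectors are linearly dependent.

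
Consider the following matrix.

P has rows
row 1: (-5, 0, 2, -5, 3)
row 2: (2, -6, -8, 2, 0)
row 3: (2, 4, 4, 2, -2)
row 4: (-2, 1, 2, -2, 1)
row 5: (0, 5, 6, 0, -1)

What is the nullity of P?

Row reduce to echelon form.
R2 ← R2 + (2/5)·R1: [0, -6, -36/5, 0, 6/5]
R3 ← R3 + (2/5)·R1: [0, 4, 24/5, 0, -4/5]
R4 ← R4 − (2/5)·R1: [0, 1, 6/5, 0, -1/5]
R3 ← R3 + (2/3)·R2: [0, 0, 0, 0, 0]
R4 ← R4 + (1/6)·R2: [0, 0, 0, 0, 0]
R5 ← R5 + (5/6)·R2: [0, 0, 0, 0, 0]
2 nonzero rows, so rank(P) = 2.
P has 5 columns; by rank–nullity, nullity = 5 − 2 = 3.

3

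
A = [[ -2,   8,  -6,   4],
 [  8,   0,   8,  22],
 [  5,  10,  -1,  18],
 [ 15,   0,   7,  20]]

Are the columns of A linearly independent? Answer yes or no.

yes

Row reduce A to echelon form.
R2 ← R2 + (4)·R1: [0, 32, -16, 38]
R3 ← R3 + (5/2)·R1: [0, 30, -16, 28]
R4 ← R4 + (15/2)·R1: [0, 60, -38, 50]
R3 ← R3 − (15/16)·R2: [0, 0, -1, -61/8]
R4 ← R4 − (15/8)·R2: [0, 0, -8, -85/4]
R4 ← R4 − (8)·R3: [0, 0, 0, 159/4]
4 pivots among 4 columns.
Every column is a pivot column, so the columns are linearly independent.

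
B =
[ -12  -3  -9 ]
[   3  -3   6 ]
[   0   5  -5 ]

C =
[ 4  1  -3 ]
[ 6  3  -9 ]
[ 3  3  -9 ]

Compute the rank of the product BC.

First compute BC:
[[-93, -48, 144],
 [ 12,  12, -36],
 [ 15,   0,   0]]
Now row reduce the product.
R2 ← R2 + (4/31)·R1: [0, 180/31, -540/31]
R3 ← R3 + (5/31)·R1: [0, -240/31, 720/31]
R3 ← R3 + (4/3)·R2: [0, 0, 0]
2 nonzero rows, so rank(BC) = 2.

2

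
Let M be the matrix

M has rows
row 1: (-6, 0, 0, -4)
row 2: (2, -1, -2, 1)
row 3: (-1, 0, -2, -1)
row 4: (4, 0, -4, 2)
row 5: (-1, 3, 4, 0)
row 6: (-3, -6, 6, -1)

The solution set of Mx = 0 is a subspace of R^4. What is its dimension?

1

Row reduce to echelon form.
R2 ← R2 + (1/3)·R1: [0, -1, -2, -1/3]
R3 ← R3 − (1/6)·R1: [0, 0, -2, -1/3]
R4 ← R4 + (2/3)·R1: [0, 0, -4, -2/3]
R5 ← R5 − (1/6)·R1: [0, 3, 4, 2/3]
R6 ← R6 − (1/2)·R1: [0, -6, 6, 1]
R5 ← R5 + (3)·R2: [0, 0, -2, -1/3]
R6 ← R6 − (6)·R2: [0, 0, 18, 3]
R4 ← R4 − (2)·R3: [0, 0, 0, 0]
R5 ← R5 − R3: [0, 0, 0, 0]
R6 ← R6 + (9)·R3: [0, 0, 0, 0]
3 nonzero rows, so rank(M) = 3.
M has 4 columns; by rank–nullity, nullity = 4 − 3 = 1.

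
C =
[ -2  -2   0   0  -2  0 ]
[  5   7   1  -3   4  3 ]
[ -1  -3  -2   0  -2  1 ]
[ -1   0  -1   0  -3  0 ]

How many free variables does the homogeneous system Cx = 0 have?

2

Row reduce to echelon form.
R2 ← R2 + (5/2)·R1: [0, 2, 1, -3, -1, 3]
R3 ← R3 − (1/2)·R1: [0, -2, -2, 0, -1, 1]
R4 ← R4 − (1/2)·R1: [0, 1, -1, 0, -2, 0]
R3 ← R3 + R2: [0, 0, -1, -3, -2, 4]
R4 ← R4 − (1/2)·R2: [0, 0, -3/2, 3/2, -3/2, -3/2]
R4 ← R4 − (3/2)·R3: [0, 0, 0, 6, 3/2, -15/2]
4 nonzero rows, so rank(C) = 4.
C has 6 columns; by rank–nullity, nullity = 6 − 4 = 2.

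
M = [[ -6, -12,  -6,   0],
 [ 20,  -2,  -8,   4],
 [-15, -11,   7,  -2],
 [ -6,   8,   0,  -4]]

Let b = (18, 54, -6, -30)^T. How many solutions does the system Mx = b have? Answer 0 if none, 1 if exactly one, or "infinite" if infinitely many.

Row reduce the augmented matrix [M | b].
R2 ← R2 + (10/3)·R1: [0, -42, -28, 4, 114]
R3 ← R3 − (5/2)·R1: [0, 19, 22, -2, -51]
R4 ← R4 − R1: [0, 20, 6, -4, -48]
R3 ← R3 + (19/42)·R2: [0, 0, 28/3, -4/21, 4/7]
R4 ← R4 + (10/21)·R2: [0, 0, -22/3, -44/21, 44/7]
R4 ← R4 + (11/14)·R3: [0, 0, 0, -110/49, 330/49]
The echelon form has 4 nonzero rows, and every pivot lies in the first 4 columns, so rank(M) = rank([M|b]) = 4.
The system is consistent.
rank = 4 = number of unknowns, so the solution is unique.

1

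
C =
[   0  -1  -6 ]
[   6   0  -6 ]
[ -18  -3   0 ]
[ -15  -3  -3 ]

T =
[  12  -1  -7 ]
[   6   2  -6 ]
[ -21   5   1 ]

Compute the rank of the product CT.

First compute CT:
[[120, -32,   0],
 [198, -36, -48],
 [-234,  12, 144],
 [-135,  -6, 120]]
Now row reduce the product.
R2 ← R2 − (33/20)·R1: [0, 84/5, -48]
R3 ← R3 + (39/20)·R1: [0, -252/5, 144]
R4 ← R4 + (9/8)·R1: [0, -42, 120]
R3 ← R3 + (3)·R2: [0, 0, 0]
R4 ← R4 + (5/2)·R2: [0, 0, 0]
2 nonzero rows, so rank(CT) = 2.

2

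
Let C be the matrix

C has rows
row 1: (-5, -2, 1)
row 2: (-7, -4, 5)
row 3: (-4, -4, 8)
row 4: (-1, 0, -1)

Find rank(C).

2

Row reduce to echelon form.
R2 ← R2 − (7/5)·R1: [0, -6/5, 18/5]
R3 ← R3 − (4/5)·R1: [0, -12/5, 36/5]
R4 ← R4 − (1/5)·R1: [0, 2/5, -6/5]
R3 ← R3 − (2)·R2: [0, 0, 0]
R4 ← R4 + (1/3)·R2: [0, 0, 0]
Echelon form has 2 nonzero rows, so rank(C) = 2.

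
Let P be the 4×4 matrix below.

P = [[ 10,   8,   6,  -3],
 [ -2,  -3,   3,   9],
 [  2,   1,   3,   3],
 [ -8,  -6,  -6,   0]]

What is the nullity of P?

2

Row reduce to echelon form.
R2 ← R2 + (1/5)·R1: [0, -7/5, 21/5, 42/5]
R3 ← R3 − (1/5)·R1: [0, -3/5, 9/5, 18/5]
R4 ← R4 + (4/5)·R1: [0, 2/5, -6/5, -12/5]
R3 ← R3 − (3/7)·R2: [0, 0, 0, 0]
R4 ← R4 + (2/7)·R2: [0, 0, 0, 0]
2 nonzero rows, so rank(P) = 2.
P has 4 columns; by rank–nullity, nullity = 4 − 2 = 2.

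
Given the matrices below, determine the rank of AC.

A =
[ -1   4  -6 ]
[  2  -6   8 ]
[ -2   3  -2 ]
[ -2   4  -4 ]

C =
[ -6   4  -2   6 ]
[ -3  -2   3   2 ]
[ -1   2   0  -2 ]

First compute AC:
[[  0, -24,  14,  14],
 [ -2,  36, -22, -16],
 [  5, -18,  13,  -2],
 [  4, -24,  16,   4]]
Now row reduce the product.
Swap R1 ↔ R2
R3 ← R3 + (5/2)·R1: [0, 72, -42, -42]
R4 ← R4 + (2)·R1: [0, 48, -28, -28]
R3 ← R3 + (3)·R2: [0, 0, 0, 0]
R4 ← R4 + (2)·R2: [0, 0, 0, 0]
2 nonzero rows, so rank(AC) = 2.

2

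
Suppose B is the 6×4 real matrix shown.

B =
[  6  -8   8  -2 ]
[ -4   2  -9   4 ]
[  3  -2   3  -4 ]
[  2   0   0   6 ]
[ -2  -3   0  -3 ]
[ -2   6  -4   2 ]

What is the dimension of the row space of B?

4

Row reduce to echelon form.
R2 ← R2 + (2/3)·R1: [0, -10/3, -11/3, 8/3]
R3 ← R3 − (1/2)·R1: [0, 2, -1, -3]
R4 ← R4 − (1/3)·R1: [0, 8/3, -8/3, 20/3]
R5 ← R5 + (1/3)·R1: [0, -17/3, 8/3, -11/3]
R6 ← R6 + (1/3)·R1: [0, 10/3, -4/3, 4/3]
R3 ← R3 + (3/5)·R2: [0, 0, -16/5, -7/5]
R4 ← R4 + (4/5)·R2: [0, 0, -28/5, 44/5]
R5 ← R5 − (17/10)·R2: [0, 0, 89/10, -41/5]
R6 ← R6 + R2: [0, 0, -5, 4]
R4 ← R4 − (7/4)·R3: [0, 0, 0, 45/4]
R5 ← R5 + (89/32)·R3: [0, 0, 0, -387/32]
R6 ← R6 − (25/16)·R3: [0, 0, 0, 99/16]
R5 ← R5 + (43/40)·R4: [0, 0, 0, 0]
R6 ← R6 − (11/20)·R4: [0, 0, 0, 0]
Echelon form has 4 nonzero rows, so rank(B) = 4.
The row space has dimension equal to the rank: 4.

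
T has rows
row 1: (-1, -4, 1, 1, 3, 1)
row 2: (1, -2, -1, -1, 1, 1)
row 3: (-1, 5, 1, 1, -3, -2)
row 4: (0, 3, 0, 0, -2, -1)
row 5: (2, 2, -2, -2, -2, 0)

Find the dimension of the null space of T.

4

Row reduce to echelon form.
R2 ← R2 + R1: [0, -6, 0, 0, 4, 2]
R3 ← R3 − R1: [0, 9, 0, 0, -6, -3]
R5 ← R5 + (2)·R1: [0, -6, 0, 0, 4, 2]
R3 ← R3 + (3/2)·R2: [0, 0, 0, 0, 0, 0]
R4 ← R4 + (1/2)·R2: [0, 0, 0, 0, 0, 0]
R5 ← R5 − R2: [0, 0, 0, 0, 0, 0]
2 nonzero rows, so rank(T) = 2.
T has 6 columns; by rank–nullity, nullity = 6 − 2 = 4.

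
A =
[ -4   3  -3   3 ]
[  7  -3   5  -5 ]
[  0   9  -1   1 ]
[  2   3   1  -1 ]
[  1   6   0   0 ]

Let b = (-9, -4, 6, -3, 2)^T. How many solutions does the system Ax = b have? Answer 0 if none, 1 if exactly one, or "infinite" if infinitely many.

0

Row reduce the augmented matrix [A | b].
R2 ← R2 + (7/4)·R1: [0, 9/4, -1/4, 1/4, -79/4]
R4 ← R4 + (1/2)·R1: [0, 9/2, -1/2, 1/2, -15/2]
R5 ← R5 + (1/4)·R1: [0, 27/4, -3/4, 3/4, -1/4]
R3 ← R3 − (4)·R2: [0, 0, 0, 0, 85]
R4 ← R4 − (2)·R2: [0, 0, 0, 0, 32]
R5 ← R5 − (3)·R2: [0, 0, 0, 0, 59]
R4 ← R4 − (32/85)·R3: [0, 0, 0, 0, 0]
R5 ← R5 − (59/85)·R3: [0, 0, 0, 0, 0]
The echelon form has 3 nonzero rows; the last pivot sits in the augmented column, so rank(A) = 2 but rank([A|b]) = 3.
Since the ranks differ, the system is inconsistent.
It has no solutions.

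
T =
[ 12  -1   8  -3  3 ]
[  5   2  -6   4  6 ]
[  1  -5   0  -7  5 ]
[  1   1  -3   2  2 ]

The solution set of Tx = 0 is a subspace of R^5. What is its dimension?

Row reduce to echelon form.
R2 ← R2 − (5/12)·R1: [0, 29/12, -28/3, 21/4, 19/4]
R3 ← R3 − (1/12)·R1: [0, -59/12, -2/3, -27/4, 19/4]
R4 ← R4 − (1/12)·R1: [0, 13/12, -11/3, 9/4, 7/4]
R3 ← R3 + (59/29)·R2: [0, 0, -570/29, 114/29, 418/29]
R4 ← R4 − (13/29)·R2: [0, 0, 15/29, -3/29, -11/29]
R4 ← R4 + (1/38)·R3: [0, 0, 0, 0, 0]
3 nonzero rows, so rank(T) = 3.
T has 5 columns; by rank–nullity, nullity = 5 − 3 = 2.

2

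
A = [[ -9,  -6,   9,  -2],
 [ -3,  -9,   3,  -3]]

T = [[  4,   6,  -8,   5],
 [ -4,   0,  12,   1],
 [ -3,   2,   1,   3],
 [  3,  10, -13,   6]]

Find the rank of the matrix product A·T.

2

First compute AT:
[[-45, -56,  35, -36],
 [  6, -42, -42, -33]]
Now row reduce the product.
R2 ← R2 + (2/15)·R1: [0, -742/15, -112/3, -189/5]
2 nonzero rows, so rank(AT) = 2.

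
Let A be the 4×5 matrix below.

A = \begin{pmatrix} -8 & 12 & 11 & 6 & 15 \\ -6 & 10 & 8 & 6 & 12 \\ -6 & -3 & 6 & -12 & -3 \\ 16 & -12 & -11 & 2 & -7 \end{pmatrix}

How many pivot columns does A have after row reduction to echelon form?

3

Row reduce to echelon form.
R2 ← R2 − (3/4)·R1: [0, 1, -1/4, 3/2, 3/4]
R3 ← R3 − (3/4)·R1: [0, -12, -9/4, -33/2, -57/4]
R4 ← R4 + (2)·R1: [0, 12, 11, 14, 23]
R3 ← R3 + (12)·R2: [0, 0, -21/4, 3/2, -21/4]
R4 ← R4 − (12)·R2: [0, 0, 14, -4, 14]
R4 ← R4 + (8/3)·R3: [0, 0, 0, 0, 0]
Echelon form has 3 nonzero rows, so rank(A) = 3.
Each nonzero row contributes one pivot column: 3 pivot columns.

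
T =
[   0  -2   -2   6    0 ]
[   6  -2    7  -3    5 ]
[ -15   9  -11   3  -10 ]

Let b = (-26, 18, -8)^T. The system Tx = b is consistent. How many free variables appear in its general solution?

Row reduce the augmented matrix [T | b].
Swap R1 ↔ R2
R3 ← R3 + (5/2)·R1: [0, 4, 13/2, -9/2, 5/2, 37]
R3 ← R3 + (2)·R2: [0, 0, 5/2, 15/2, 5/2, -15]
The echelon form has 3 nonzero rows, and every pivot lies in the first 5 columns, so rank(T) = rank([T|b]) = 3.
The system is consistent.
Free variables = (unknowns) − (rank) = 5 − 3 = 2.

2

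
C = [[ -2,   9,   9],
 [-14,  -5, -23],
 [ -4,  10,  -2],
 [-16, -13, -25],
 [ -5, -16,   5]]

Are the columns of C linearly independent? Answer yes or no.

Row reduce C to echelon form.
R2 ← R2 − (7)·R1: [0, -68, -86]
R3 ← R3 − (2)·R1: [0, -8, -20]
R4 ← R4 − (8)·R1: [0, -85, -97]
R5 ← R5 − (5/2)·R1: [0, -77/2, -35/2]
R3 ← R3 − (2/17)·R2: [0, 0, -168/17]
R4 ← R4 − (5/4)·R2: [0, 0, 21/2]
R5 ← R5 − (77/136)·R2: [0, 0, 2121/68]
R4 ← R4 + (17/16)·R3: [0, 0, 0]
R5 ← R5 + (101/32)·R3: [0, 0, 0]
3 pivots among 3 columns.
Every column is a pivot column, so the columns are linearly independent.

yes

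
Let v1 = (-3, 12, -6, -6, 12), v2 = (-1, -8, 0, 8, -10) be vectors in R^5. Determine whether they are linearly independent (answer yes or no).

Form the matrix with these vectors as rows and row reduce.
R2 ← R2 − (1/3)·R1: [0, -12, 2, 10, -14]
2 nonzero rows, so the 2 vectors span a space of dimension 2.
Since 2 = 2, the vectors are linearly independent.

yes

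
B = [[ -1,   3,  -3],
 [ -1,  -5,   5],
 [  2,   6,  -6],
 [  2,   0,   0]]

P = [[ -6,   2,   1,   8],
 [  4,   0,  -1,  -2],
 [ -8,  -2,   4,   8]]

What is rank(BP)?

2

First compute BP:
[[ 42,   4, -16, -38],
 [-54, -12,  24,  42],
 [ 60,  16, -28, -44],
 [-12,   4,   2,  16]]
Now row reduce the product.
R2 ← R2 + (9/7)·R1: [0, -48/7, 24/7, -48/7]
R3 ← R3 − (10/7)·R1: [0, 72/7, -36/7, 72/7]
R4 ← R4 + (2/7)·R1: [0, 36/7, -18/7, 36/7]
R3 ← R3 + (3/2)·R2: [0, 0, 0, 0]
R4 ← R4 + (3/4)·R2: [0, 0, 0, 0]
2 nonzero rows, so rank(BP) = 2.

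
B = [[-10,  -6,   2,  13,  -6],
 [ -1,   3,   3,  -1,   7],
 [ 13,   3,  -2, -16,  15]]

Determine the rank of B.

Row reduce to echelon form.
R2 ← R2 − (1/10)·R1: [0, 18/5, 14/5, -23/10, 38/5]
R3 ← R3 + (13/10)·R1: [0, -24/5, 3/5, 9/10, 36/5]
R3 ← R3 + (4/3)·R2: [0, 0, 13/3, -13/6, 52/3]
Echelon form has 3 nonzero rows, so rank(B) = 3.

3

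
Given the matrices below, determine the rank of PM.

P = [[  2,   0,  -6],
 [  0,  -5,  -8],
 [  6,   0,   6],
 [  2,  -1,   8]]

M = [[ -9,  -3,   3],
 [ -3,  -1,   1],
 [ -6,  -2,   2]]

1

First compute PM:
[[ 18,   6,  -6],
 [ 63,  21, -21],
 [-90, -30,  30],
 [-63, -21,  21]]
Now row reduce the product.
R2 ← R2 − (7/2)·R1: [0, 0, 0]
R3 ← R3 + (5)·R1: [0, 0, 0]
R4 ← R4 + (7/2)·R1: [0, 0, 0]
1 nonzero row, so rank(PM) = 1.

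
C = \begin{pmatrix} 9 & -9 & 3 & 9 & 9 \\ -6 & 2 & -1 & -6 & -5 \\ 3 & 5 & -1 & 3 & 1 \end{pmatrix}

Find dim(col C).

2

Row reduce to echelon form.
R2 ← R2 + (2/3)·R1: [0, -4, 1, 0, 1]
R3 ← R3 − (1/3)·R1: [0, 8, -2, 0, -2]
R3 ← R3 + (2)·R2: [0, 0, 0, 0, 0]
Echelon form has 2 nonzero rows, so rank(C) = 2.
The column space has dimension equal to the rank: 2.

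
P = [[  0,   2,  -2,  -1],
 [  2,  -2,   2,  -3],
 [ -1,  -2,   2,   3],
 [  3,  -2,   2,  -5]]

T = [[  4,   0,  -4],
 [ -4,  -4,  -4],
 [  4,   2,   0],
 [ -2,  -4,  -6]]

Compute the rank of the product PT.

2

First compute PT:
[[-14,  -8,  -2],
 [ 30,  24,  18],
 [  6,   0,  -6],
 [ 38,  32,  26]]
Now row reduce the product.
R2 ← R2 + (15/7)·R1: [0, 48/7, 96/7]
R3 ← R3 + (3/7)·R1: [0, -24/7, -48/7]
R4 ← R4 + (19/7)·R1: [0, 72/7, 144/7]
R3 ← R3 + (1/2)·R2: [0, 0, 0]
R4 ← R4 − (3/2)·R2: [0, 0, 0]
2 nonzero rows, so rank(PT) = 2.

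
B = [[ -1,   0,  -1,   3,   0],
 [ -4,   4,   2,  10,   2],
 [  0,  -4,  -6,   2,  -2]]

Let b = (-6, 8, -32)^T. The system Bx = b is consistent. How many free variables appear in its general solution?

Row reduce the augmented matrix [B | b].
R2 ← R2 − (4)·R1: [0, 4, 6, -2, 2, 32]
R3 ← R3 + R2: [0, 0, 0, 0, 0, 0]
The echelon form has 2 nonzero rows, and every pivot lies in the first 5 columns, so rank(B) = rank([B|b]) = 2.
The system is consistent.
Free variables = (unknowns) − (rank) = 5 − 2 = 3.

3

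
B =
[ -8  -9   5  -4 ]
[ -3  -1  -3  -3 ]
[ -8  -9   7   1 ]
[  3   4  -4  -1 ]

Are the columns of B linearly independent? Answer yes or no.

Row reduce B to echelon form.
R2 ← R2 − (3/8)·R1: [0, 19/8, -39/8, -3/2]
R3 ← R3 − R1: [0, 0, 2, 5]
R4 ← R4 + (3/8)·R1: [0, 5/8, -17/8, -5/2]
R4 ← R4 − (5/19)·R2: [0, 0, -16/19, -40/19]
R4 ← R4 + (8/19)·R3: [0, 0, 0, 0]
3 pivots among 4 columns.
Only 3 < 4 pivot columns, so the columns are linearly dependent.

no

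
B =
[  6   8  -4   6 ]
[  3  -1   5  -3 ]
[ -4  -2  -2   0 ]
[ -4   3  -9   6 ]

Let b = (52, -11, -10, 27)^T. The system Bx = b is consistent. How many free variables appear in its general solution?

2

Row reduce the augmented matrix [B | b].
R2 ← R2 − (1/2)·R1: [0, -5, 7, -6, -37]
R3 ← R3 + (2/3)·R1: [0, 10/3, -14/3, 4, 74/3]
R4 ← R4 + (2/3)·R1: [0, 25/3, -35/3, 10, 185/3]
R3 ← R3 + (2/3)·R2: [0, 0, 0, 0, 0]
R4 ← R4 + (5/3)·R2: [0, 0, 0, 0, 0]
The echelon form has 2 nonzero rows, and every pivot lies in the first 4 columns, so rank(B) = rank([B|b]) = 2.
The system is consistent.
Free variables = (unknowns) − (rank) = 4 − 2 = 2.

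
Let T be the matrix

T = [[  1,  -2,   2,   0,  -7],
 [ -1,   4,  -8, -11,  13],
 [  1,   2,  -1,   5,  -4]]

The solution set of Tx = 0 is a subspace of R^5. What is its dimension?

2

Row reduce to echelon form.
R2 ← R2 + R1: [0, 2, -6, -11, 6]
R3 ← R3 − R1: [0, 4, -3, 5, 3]
R3 ← R3 − (2)·R2: [0, 0, 9, 27, -9]
3 nonzero rows, so rank(T) = 3.
T has 5 columns; by rank–nullity, nullity = 5 − 3 = 2.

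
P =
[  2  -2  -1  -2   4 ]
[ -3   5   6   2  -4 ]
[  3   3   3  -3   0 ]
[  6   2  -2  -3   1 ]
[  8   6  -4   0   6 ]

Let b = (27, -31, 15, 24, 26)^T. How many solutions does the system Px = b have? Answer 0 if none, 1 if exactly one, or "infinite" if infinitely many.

Row reduce the augmented matrix [P | b].
R2 ← R2 + (3/2)·R1: [0, 2, 9/2, -1, 2, 19/2]
R3 ← R3 − (3/2)·R1: [0, 6, 9/2, 0, -6, -51/2]
R4 ← R4 − (3)·R1: [0, 8, 1, 3, -11, -57]
R5 ← R5 − (4)·R1: [0, 14, 0, 8, -10, -82]
R3 ← R3 − (3)·R2: [0, 0, -9, 3, -12, -54]
R4 ← R4 − (4)·R2: [0, 0, -17, 7, -19, -95]
R5 ← R5 − (7)·R2: [0, 0, -63/2, 15, -24, -297/2]
R4 ← R4 − (17/9)·R3: [0, 0, 0, 4/3, 11/3, 7]
R5 ← R5 − (7/2)·R3: [0, 0, 0, 9/2, 18, 81/2]
R5 ← R5 − (27/8)·R4: [0, 0, 0, 0, 45/8, 135/8]
The echelon form has 5 nonzero rows, and every pivot lies in the first 5 columns, so rank(P) = rank([P|b]) = 5.
The system is consistent.
rank = 5 = number of unknowns, so the solution is unique.

1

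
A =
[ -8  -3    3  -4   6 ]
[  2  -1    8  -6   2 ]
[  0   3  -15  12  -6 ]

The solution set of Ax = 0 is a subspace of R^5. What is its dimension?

3

Row reduce to echelon form.
R2 ← R2 + (1/4)·R1: [0, -7/4, 35/4, -7, 7/2]
R3 ← R3 + (12/7)·R2: [0, 0, 0, 0, 0]
2 nonzero rows, so rank(A) = 2.
A has 5 columns; by rank–nullity, nullity = 5 − 2 = 3.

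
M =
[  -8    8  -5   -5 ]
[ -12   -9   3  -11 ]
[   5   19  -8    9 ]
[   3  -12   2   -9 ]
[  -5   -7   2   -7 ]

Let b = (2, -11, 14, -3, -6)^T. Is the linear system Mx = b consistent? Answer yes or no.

Row reduce the augmented matrix [M | b].
R2 ← R2 − (3/2)·R1: [0, -21, 21/2, -7/2, -14]
R3 ← R3 + (5/8)·R1: [0, 24, -89/8, 47/8, 61/4]
R4 ← R4 + (3/8)·R1: [0, -9, 1/8, -87/8, -9/4]
R5 ← R5 − (5/8)·R1: [0, -12, 41/8, -31/8, -29/4]
R3 ← R3 + (8/7)·R2: [0, 0, 7/8, 15/8, -3/4]
R4 ← R4 − (3/7)·R2: [0, 0, -35/8, -75/8, 15/4]
R5 ← R5 − (4/7)·R2: [0, 0, -7/8, -15/8, 3/4]
R4 ← R4 + (5)·R3: [0, 0, 0, 0, 0]
R5 ← R5 + R3: [0, 0, 0, 0, 0]
The echelon form has 3 nonzero rows, and every pivot lies in the first 4 columns, so rank(M) = rank([M|b]) = 3.
The system is consistent.

yes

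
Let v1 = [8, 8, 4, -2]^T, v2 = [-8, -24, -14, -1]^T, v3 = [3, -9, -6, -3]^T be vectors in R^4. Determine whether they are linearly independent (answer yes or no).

no

Form the matrix with these vectors as rows and row reduce.
R2 ← R2 + R1: [0, -16, -10, -3]
R3 ← R3 − (3/8)·R1: [0, -12, -15/2, -9/4]
R3 ← R3 − (3/4)·R2: [0, 0, 0, 0]
2 nonzero rows, so the 3 vectors span a space of dimension 2.
Since 2 < 3, the vectors are linearly dependent.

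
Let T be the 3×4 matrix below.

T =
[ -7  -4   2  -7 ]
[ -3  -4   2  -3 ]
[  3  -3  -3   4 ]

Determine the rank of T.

3

Row reduce to echelon form.
R2 ← R2 − (3/7)·R1: [0, -16/7, 8/7, 0]
R3 ← R3 + (3/7)·R1: [0, -33/7, -15/7, 1]
R3 ← R3 − (33/16)·R2: [0, 0, -9/2, 1]
Echelon form has 3 nonzero rows, so rank(T) = 3.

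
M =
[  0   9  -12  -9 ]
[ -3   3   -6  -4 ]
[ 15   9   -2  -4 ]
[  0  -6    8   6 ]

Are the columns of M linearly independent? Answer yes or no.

Row reduce M to echelon form.
Swap R1 ↔ R2
R3 ← R3 + (5)·R1: [0, 24, -32, -24]
R3 ← R3 − (8/3)·R2: [0, 0, 0, 0]
R4 ← R4 + (2/3)·R2: [0, 0, 0, 0]
2 pivots among 4 columns.
Only 2 < 4 pivot columns, so the columns are linearly dependent.

no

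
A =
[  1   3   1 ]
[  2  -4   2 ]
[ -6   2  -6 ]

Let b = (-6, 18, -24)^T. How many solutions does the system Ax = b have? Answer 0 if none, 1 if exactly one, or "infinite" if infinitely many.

Row reduce the augmented matrix [A | b].
R2 ← R2 − (2)·R1: [0, -10, 0, 30]
R3 ← R3 + (6)·R1: [0, 20, 0, -60]
R3 ← R3 + (2)·R2: [0, 0, 0, 0]
The echelon form has 2 nonzero rows, and every pivot lies in the first 3 columns, so rank(A) = rank([A|b]) = 2.
The system is consistent.
rank = 2 < 3 unknowns, so there are infinitely many solutions.

infinite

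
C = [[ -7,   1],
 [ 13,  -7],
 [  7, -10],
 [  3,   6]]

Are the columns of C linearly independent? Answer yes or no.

Row reduce C to echelon form.
R2 ← R2 + (13/7)·R1: [0, -36/7]
R3 ← R3 + R1: [0, -9]
R4 ← R4 + (3/7)·R1: [0, 45/7]
R3 ← R3 − (7/4)·R2: [0, 0]
R4 ← R4 + (5/4)·R2: [0, 0]
2 pivots among 2 columns.
Every column is a pivot column, so the columns are linearly independent.

yes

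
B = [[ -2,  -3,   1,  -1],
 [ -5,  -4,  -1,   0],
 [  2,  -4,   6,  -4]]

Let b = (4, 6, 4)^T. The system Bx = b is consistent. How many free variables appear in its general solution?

2

Row reduce the augmented matrix [B | b].
R2 ← R2 − (5/2)·R1: [0, 7/2, -7/2, 5/2, -4]
R3 ← R3 + R1: [0, -7, 7, -5, 8]
R3 ← R3 + (2)·R2: [0, 0, 0, 0, 0]
The echelon form has 2 nonzero rows, and every pivot lies in the first 4 columns, so rank(B) = rank([B|b]) = 2.
The system is consistent.
Free variables = (unknowns) − (rank) = 4 − 2 = 2.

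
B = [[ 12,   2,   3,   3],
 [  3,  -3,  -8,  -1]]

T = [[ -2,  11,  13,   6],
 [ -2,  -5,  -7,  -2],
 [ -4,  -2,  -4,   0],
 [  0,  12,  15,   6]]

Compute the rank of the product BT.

2

First compute BT:
[[-40, 152, 175,  86],
 [ 32,  52,  77,  18]]
Now row reduce the product.
R2 ← R2 + (4/5)·R1: [0, 868/5, 217, 434/5]
2 nonzero rows, so rank(BT) = 2.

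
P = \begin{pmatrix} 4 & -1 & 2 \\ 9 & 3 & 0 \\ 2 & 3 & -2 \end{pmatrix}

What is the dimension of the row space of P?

Row reduce to echelon form.
R2 ← R2 − (9/4)·R1: [0, 21/4, -9/2]
R3 ← R3 − (1/2)·R1: [0, 7/2, -3]
R3 ← R3 − (2/3)·R2: [0, 0, 0]
Echelon form has 2 nonzero rows, so rank(P) = 2.
The row space has dimension equal to the rank: 2.

2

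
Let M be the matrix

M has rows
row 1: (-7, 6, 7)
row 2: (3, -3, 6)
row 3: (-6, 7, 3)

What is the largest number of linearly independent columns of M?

Row reduce to echelon form.
R2 ← R2 + (3/7)·R1: [0, -3/7, 9]
R3 ← R3 − (6/7)·R1: [0, 13/7, -3]
R3 ← R3 + (13/3)·R2: [0, 0, 36]
Echelon form has 3 nonzero rows, so rank(M) = 3.
The rank gives the maximum number of linearly independent columns: 3.

3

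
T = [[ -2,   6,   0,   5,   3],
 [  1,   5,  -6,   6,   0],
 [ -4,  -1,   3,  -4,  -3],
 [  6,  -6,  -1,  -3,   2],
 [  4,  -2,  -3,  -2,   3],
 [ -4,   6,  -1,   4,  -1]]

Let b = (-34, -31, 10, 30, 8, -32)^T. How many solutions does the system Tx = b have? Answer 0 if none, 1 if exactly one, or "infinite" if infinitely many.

Row reduce the augmented matrix [T | b].
R2 ← R2 + (1/2)·R1: [0, 8, -6, 17/2, 3/2, -48]
R3 ← R3 − (2)·R1: [0, -13, 3, -14, -9, 78]
R4 ← R4 + (3)·R1: [0, 12, -1, 12, 11, -72]
R5 ← R5 + (2)·R1: [0, 10, -3, 8, 9, -60]
R6 ← R6 − (2)·R1: [0, -6, -1, -6, -7, 36]
R3 ← R3 + (13/8)·R2: [0, 0, -27/4, -3/16, -105/16, 0]
R4 ← R4 − (3/2)·R2: [0, 0, 8, -3/4, 35/4, 0]
R5 ← R5 − (5/4)·R2: [0, 0, 9/2, -21/8, 57/8, 0]
R6 ← R6 + (3/4)·R2: [0, 0, -11/2, 3/8, -47/8, 0]
R4 ← R4 + (32/27)·R3: [0, 0, 0, -35/36, 35/36, 0]
R5 ← R5 + (2/3)·R3: [0, 0, 0, -11/4, 11/4, 0]
R6 ← R6 − (22/27)·R3: [0, 0, 0, 19/36, -19/36, 0]
R5 ← R5 − (99/35)·R4: [0, 0, 0, 0, 0, 0]
R6 ← R6 + (19/35)·R4: [0, 0, 0, 0, 0, 0]
The echelon form has 4 nonzero rows, and every pivot lies in the first 5 columns, so rank(T) = rank([T|b]) = 4.
The system is consistent.
rank = 4 < 5 unknowns, so there are infinitely many solutions.

infinite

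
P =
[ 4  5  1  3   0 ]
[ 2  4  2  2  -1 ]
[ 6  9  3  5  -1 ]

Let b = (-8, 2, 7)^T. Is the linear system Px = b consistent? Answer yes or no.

Row reduce the augmented matrix [P | b].
R2 ← R2 − (1/2)·R1: [0, 3/2, 3/2, 1/2, -1, 6]
R3 ← R3 − (3/2)·R1: [0, 3/2, 3/2, 1/2, -1, 19]
R3 ← R3 − R2: [0, 0, 0, 0, 0, 13]
The echelon form has 3 nonzero rows; the last pivot sits in the augmented column, so rank(P) = 2 but rank([P|b]) = 3.
Since the ranks differ, the system is inconsistent.

no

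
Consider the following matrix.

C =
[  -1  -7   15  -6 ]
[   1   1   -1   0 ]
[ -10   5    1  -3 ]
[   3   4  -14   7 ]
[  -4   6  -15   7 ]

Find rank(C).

3

Row reduce to echelon form.
R2 ← R2 + R1: [0, -6, 14, -6]
R3 ← R3 − (10)·R1: [0, 75, -149, 57]
R4 ← R4 + (3)·R1: [0, -17, 31, -11]
R5 ← R5 − (4)·R1: [0, 34, -75, 31]
R3 ← R3 + (25/2)·R2: [0, 0, 26, -18]
R4 ← R4 − (17/6)·R2: [0, 0, -26/3, 6]
R5 ← R5 + (17/3)·R2: [0, 0, 13/3, -3]
R4 ← R4 + (1/3)·R3: [0, 0, 0, 0]
R5 ← R5 − (1/6)·R3: [0, 0, 0, 0]
Echelon form has 3 nonzero rows, so rank(C) = 3.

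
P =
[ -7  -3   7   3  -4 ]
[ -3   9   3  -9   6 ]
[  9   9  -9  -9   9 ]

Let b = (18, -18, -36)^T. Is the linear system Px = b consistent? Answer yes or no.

yes

Row reduce the augmented matrix [P | b].
R2 ← R2 − (3/7)·R1: [0, 72/7, 0, -72/7, 54/7, -180/7]
R3 ← R3 + (9/7)·R1: [0, 36/7, 0, -36/7, 27/7, -90/7]
R3 ← R3 − (1/2)·R2: [0, 0, 0, 0, 0, 0]
The echelon form has 2 nonzero rows, and every pivot lies in the first 5 columns, so rank(P) = rank([P|b]) = 2.
The system is consistent.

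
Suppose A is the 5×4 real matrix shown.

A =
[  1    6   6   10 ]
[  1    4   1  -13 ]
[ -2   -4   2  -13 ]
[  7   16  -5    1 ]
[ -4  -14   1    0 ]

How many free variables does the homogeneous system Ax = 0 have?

Row reduce to echelon form.
R2 ← R2 − R1: [0, -2, -5, -23]
R3 ← R3 + (2)·R1: [0, 8, 14, 7]
R4 ← R4 − (7)·R1: [0, -26, -47, -69]
R5 ← R5 + (4)·R1: [0, 10, 25, 40]
R3 ← R3 + (4)·R2: [0, 0, -6, -85]
R4 ← R4 − (13)·R2: [0, 0, 18, 230]
R5 ← R5 + (5)·R2: [0, 0, 0, -75]
R4 ← R4 + (3)·R3: [0, 0, 0, -25]
R5 ← R5 − (3)·R4: [0, 0, 0, 0]
4 nonzero rows, so rank(A) = 4.
A has 4 columns; by rank–nullity, nullity = 4 − 4 = 0.

0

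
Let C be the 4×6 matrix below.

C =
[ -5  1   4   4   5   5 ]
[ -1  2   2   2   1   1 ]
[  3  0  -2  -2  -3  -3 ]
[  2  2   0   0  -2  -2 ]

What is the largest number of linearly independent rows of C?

2

Row reduce to echelon form.
R2 ← R2 − (1/5)·R1: [0, 9/5, 6/5, 6/5, 0, 0]
R3 ← R3 + (3/5)·R1: [0, 3/5, 2/5, 2/5, 0, 0]
R4 ← R4 + (2/5)·R1: [0, 12/5, 8/5, 8/5, 0, 0]
R3 ← R3 − (1/3)·R2: [0, 0, 0, 0, 0, 0]
R4 ← R4 − (4/3)·R2: [0, 0, 0, 0, 0, 0]
Echelon form has 2 nonzero rows, so rank(C) = 2.
The rank gives the maximum number of linearly independent rows: 2.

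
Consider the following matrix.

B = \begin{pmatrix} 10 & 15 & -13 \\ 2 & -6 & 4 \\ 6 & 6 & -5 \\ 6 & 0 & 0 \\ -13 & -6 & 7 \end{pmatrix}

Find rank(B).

Row reduce to echelon form.
R2 ← R2 − (1/5)·R1: [0, -9, 33/5]
R3 ← R3 − (3/5)·R1: [0, -3, 14/5]
R4 ← R4 − (3/5)·R1: [0, -9, 39/5]
R5 ← R5 + (13/10)·R1: [0, 27/2, -99/10]
R3 ← R3 − (1/3)·R2: [0, 0, 3/5]
R4 ← R4 − R2: [0, 0, 6/5]
R5 ← R5 + (3/2)·R2: [0, 0, 0]
R4 ← R4 − (2)·R3: [0, 0, 0]
Echelon form has 3 nonzero rows, so rank(B) = 3.

3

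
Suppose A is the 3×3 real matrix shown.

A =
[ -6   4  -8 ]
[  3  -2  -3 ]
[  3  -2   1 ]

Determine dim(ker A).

1

Row reduce to echelon form.
R2 ← R2 + (1/2)·R1: [0, 0, -7]
R3 ← R3 + (1/2)·R1: [0, 0, -3]
R3 ← R3 − (3/7)·R2: [0, 0, 0]
2 nonzero rows, so rank(A) = 2.
A has 3 columns; by rank–nullity, nullity = 3 − 2 = 1.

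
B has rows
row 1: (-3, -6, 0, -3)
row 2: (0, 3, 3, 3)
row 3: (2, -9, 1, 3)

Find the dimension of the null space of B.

Row reduce to echelon form.
R3 ← R3 + (2/3)·R1: [0, -13, 1, 1]
R3 ← R3 + (13/3)·R2: [0, 0, 14, 14]
3 nonzero rows, so rank(B) = 3.
B has 4 columns; by rank–nullity, nullity = 4 − 3 = 1.

1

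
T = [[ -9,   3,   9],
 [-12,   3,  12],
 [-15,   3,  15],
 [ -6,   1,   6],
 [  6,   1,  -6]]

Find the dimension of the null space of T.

1

Row reduce to echelon form.
R2 ← R2 − (4/3)·R1: [0, -1, 0]
R3 ← R3 − (5/3)·R1: [0, -2, 0]
R4 ← R4 − (2/3)·R1: [0, -1, 0]
R5 ← R5 + (2/3)·R1: [0, 3, 0]
R3 ← R3 − (2)·R2: [0, 0, 0]
R4 ← R4 − R2: [0, 0, 0]
R5 ← R5 + (3)·R2: [0, 0, 0]
2 nonzero rows, so rank(T) = 2.
T has 3 columns; by rank–nullity, nullity = 3 − 2 = 1.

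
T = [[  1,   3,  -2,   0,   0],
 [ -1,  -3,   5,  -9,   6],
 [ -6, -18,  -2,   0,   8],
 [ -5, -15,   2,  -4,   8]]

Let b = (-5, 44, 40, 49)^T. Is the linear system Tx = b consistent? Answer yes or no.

Row reduce the augmented matrix [T | b].
R2 ← R2 + R1: [0, 0, 3, -9, 6, 39]
R3 ← R3 + (6)·R1: [0, 0, -14, 0, 8, 10]
R4 ← R4 + (5)·R1: [0, 0, -8, -4, 8, 24]
R3 ← R3 + (14/3)·R2: [0, 0, 0, -42, 36, 192]
R4 ← R4 + (8/3)·R2: [0, 0, 0, -28, 24, 128]
R4 ← R4 − (2/3)·R3: [0, 0, 0, 0, 0, 0]
The echelon form has 3 nonzero rows, and every pivot lies in the first 5 columns, so rank(T) = rank([T|b]) = 3.
The system is consistent.

yes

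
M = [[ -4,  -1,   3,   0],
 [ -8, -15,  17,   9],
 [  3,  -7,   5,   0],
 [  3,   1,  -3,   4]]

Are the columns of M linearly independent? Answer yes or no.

Row reduce M to echelon form.
R2 ← R2 − (2)·R1: [0, -13, 11, 9]
R3 ← R3 + (3/4)·R1: [0, -31/4, 29/4, 0]
R4 ← R4 + (3/4)·R1: [0, 1/4, -3/4, 4]
R3 ← R3 − (31/52)·R2: [0, 0, 9/13, -279/52]
R4 ← R4 + (1/52)·R2: [0, 0, -7/13, 217/52]
R4 ← R4 + (7/9)·R3: [0, 0, 0, 0]
3 pivots among 4 columns.
Only 3 < 4 pivot columns, so the columns are linearly dependent.

no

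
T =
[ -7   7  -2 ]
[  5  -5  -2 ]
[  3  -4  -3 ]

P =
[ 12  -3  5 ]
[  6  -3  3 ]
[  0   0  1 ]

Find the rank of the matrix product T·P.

3

First compute TP:
[[-42,   0, -16],
 [ 30,   0,   8],
 [ 12,   3,   0]]
Now row reduce the product.
R2 ← R2 + (5/7)·R1: [0, 0, -24/7]
R3 ← R3 + (2/7)·R1: [0, 3, -32/7]
Swap R2 ↔ R3
3 nonzero rows, so rank(TP) = 3.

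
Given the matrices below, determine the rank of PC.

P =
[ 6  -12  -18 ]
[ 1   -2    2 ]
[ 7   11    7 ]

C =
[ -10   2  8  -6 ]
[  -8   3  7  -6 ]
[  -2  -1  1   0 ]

2

First compute PC:
[[ 72,  -6, -54,  36],
 [  2,  -6,  -4,   6],
 [-172,  40, 140, -108]]
Now row reduce the product.
R2 ← R2 − (1/36)·R1: [0, -35/6, -5/2, 5]
R3 ← R3 + (43/18)·R1: [0, 77/3, 11, -22]
R3 ← R3 + (22/5)·R2: [0, 0, 0, 0]
2 nonzero rows, so rank(PC) = 2.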